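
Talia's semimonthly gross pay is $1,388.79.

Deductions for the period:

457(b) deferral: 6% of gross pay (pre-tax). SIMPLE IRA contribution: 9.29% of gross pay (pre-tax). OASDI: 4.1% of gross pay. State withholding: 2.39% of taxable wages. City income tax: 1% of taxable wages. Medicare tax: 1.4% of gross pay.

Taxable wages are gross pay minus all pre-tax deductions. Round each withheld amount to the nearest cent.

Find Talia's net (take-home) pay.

SIMPLE IRA contribution: $1,388.79 × 0.0929 = $129.02
457(b) deferral: $1,388.79 × 0.06 = $83.33
Pre-tax total = $129.02 + $83.33 = $212.35
Taxable wages = $1,388.79 − $212.35 = $1,176.44
State withholding: $1,176.44 × 0.0239 = $28.12
City income tax: $1,176.44 × 0.01 = $11.76
OASDI: $1,388.79 × 0.041 = $56.94
Medicare tax: $1,388.79 × 0.014 = $19.44
Total deductions = $129.02 + $83.33 + $28.12 + $11.76 + $56.94 + $19.44 = $328.61
Net pay = $1,388.79 − $328.61 = $1,060.18

$1,060.18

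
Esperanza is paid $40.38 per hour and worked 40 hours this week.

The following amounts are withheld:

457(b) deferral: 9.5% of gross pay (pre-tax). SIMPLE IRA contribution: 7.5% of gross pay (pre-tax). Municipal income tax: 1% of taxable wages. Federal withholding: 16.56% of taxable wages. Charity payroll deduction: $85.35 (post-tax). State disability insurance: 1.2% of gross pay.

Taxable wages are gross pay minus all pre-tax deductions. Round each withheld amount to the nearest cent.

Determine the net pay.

Gross pay: 40 × $40.38 = $1,615.20
457(b) deferral: $1,615.20 × 0.095 = $153.44
SIMPLE IRA contribution: $1,615.20 × 0.075 = $121.14
Pre-tax total = $153.44 + $121.14 = $274.58
Taxable wages = $1,615.20 − $274.58 = $1,340.62
Municipal income tax: $1,340.62 × 0.01 = $13.41
Federal withholding: $1,340.62 × 0.1656 = $222.01
State disability insurance: $1,615.20 × 0.012 = $19.38
Charity payroll deduction: $85.35
Total deductions = $153.44 + $121.14 + $13.41 + $222.01 + $19.38 + $85.35 = $614.73
Net pay = $1,615.20 − $614.73 = $1,000.47

$1,000.47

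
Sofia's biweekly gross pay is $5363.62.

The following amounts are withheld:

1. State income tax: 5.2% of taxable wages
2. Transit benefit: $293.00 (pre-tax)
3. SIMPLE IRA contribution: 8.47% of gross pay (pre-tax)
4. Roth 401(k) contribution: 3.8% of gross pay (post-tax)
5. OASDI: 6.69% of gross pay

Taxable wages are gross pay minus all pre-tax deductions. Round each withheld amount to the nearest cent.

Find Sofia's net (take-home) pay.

$3813.62

SIMPLE IRA contribution: $5363.62 × 0.0847 = $454.30
Transit benefit: $293.00
Pre-tax total = $454.30 + $293.00 = $747.30
Taxable wages = $5363.62 − $747.30 = $4616.32
State income tax: $4616.32 × 0.052 = $240.05
OASDI: $5363.62 × 0.0669 = $358.83
Roth 401(k) contribution: $5363.62 × 0.038 = $203.82
Total deductions = $454.30 + $293.00 + $240.05 + $358.83 + $203.82 = $1550.00
Net pay = $5363.62 − $1550.00 = $3813.62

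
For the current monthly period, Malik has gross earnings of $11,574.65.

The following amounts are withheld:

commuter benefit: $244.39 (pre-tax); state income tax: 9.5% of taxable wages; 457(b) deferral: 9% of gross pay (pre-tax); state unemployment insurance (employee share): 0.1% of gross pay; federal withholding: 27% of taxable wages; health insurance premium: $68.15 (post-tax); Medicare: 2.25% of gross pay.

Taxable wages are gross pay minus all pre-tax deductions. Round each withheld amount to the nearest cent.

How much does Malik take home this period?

$6,193.07

Commuter benefit: $244.39
457(b) deferral: $11,574.65 × 0.09 = $1,041.72
Pre-tax total = $244.39 + $1,041.72 = $1,286.11
Taxable wages = $11,574.65 − $1,286.11 = $10,288.54
State income tax: $10,288.54 × 0.095 = $977.41
Federal withholding: $10,288.54 × 0.27 = $2,777.91
Medicare: $11,574.65 × 0.0225 = $260.43
State unemployment insurance (employee share): $11,574.65 × 0.001 = $11.57
Health insurance premium: $68.15
Total deductions = $244.39 + $1,041.72 + $977.41 + $2,777.91 + $260.43 + $11.57 + $68.15 = $5,381.58
Net pay = $11,574.65 − $5,381.58 = $6,193.07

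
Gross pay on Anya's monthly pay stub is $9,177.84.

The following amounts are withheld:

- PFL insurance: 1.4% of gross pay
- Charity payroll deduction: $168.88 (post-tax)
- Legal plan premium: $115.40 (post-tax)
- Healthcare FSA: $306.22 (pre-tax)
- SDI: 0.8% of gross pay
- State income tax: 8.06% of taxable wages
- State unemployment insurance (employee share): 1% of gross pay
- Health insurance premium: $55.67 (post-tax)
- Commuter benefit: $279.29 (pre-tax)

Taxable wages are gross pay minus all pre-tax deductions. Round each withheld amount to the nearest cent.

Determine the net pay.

Healthcare FSA: $306.22
Commuter benefit: $279.29
Pre-tax total = $306.22 + $279.29 = $585.51
Taxable wages = $9,177.84 − $585.51 = $8,592.33
State income tax: $8,592.33 × 0.0806 = $692.54
SDI: $9,177.84 × 0.008 = $73.42
PFL insurance: $9,177.84 × 0.014 = $128.49
State unemployment insurance (employee share): $9,177.84 × 0.01 = $91.78
Charity payroll deduction: $168.88
Health insurance premium: $55.67
Legal plan premium: $115.40
Total deductions = $306.22 + $279.29 + $692.54 + $73.42 + $128.49 + $91.78 + $168.88 + $55.67 + $115.40 = $1,911.69
Net pay = $9,177.84 − $1,911.69 = $7,266.15

$7,266.15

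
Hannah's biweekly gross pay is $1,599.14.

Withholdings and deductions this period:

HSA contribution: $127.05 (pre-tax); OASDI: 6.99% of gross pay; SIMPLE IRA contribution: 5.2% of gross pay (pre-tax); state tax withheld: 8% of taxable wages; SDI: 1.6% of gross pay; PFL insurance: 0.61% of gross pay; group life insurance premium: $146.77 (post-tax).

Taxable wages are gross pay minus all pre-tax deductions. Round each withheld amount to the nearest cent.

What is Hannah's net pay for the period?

$983.93

HSA contribution: $127.05
SIMPLE IRA contribution: $1,599.14 × 0.052 = $83.16
Pre-tax total = $127.05 + $83.16 = $210.21
Taxable wages = $1,599.14 − $210.21 = $1,388.93
State tax withheld: $1,388.93 × 0.08 = $111.11
SDI: $1,599.14 × 0.016 = $25.59
OASDI: $1,599.14 × 0.0699 = $111.78
PFL insurance: $1,599.14 × 0.0061 = $9.75
Group life insurance premium: $146.77
Total deductions = $127.05 + $83.16 + $111.11 + $25.59 + $111.78 + $9.75 + $146.77 = $615.21
Net pay = $1,599.14 − $615.21 = $983.93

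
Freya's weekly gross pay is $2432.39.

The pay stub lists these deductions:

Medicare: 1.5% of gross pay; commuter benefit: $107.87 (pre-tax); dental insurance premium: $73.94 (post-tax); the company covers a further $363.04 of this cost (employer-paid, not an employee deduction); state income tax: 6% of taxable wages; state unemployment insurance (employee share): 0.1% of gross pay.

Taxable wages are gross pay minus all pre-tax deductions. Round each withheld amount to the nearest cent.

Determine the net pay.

$2072.19

Commuter benefit: $107.87
Taxable wages = $2432.39 − $107.87 = $2324.52
State income tax: $2324.52 × 0.06 = $139.47
State unemployment insurance (employee share): $2432.39 × 0.001 = $2.43
Medicare: $2432.39 × 0.015 = $36.49
Dental insurance premium: $73.94
(Employer's $363.04 toward dental insurance premium is not withheld from the employee.)
Total deductions = $107.87 + $139.47 + $2.43 + $36.49 + $73.94 = $360.20
Net pay = $2432.39 − $360.20 = $2072.19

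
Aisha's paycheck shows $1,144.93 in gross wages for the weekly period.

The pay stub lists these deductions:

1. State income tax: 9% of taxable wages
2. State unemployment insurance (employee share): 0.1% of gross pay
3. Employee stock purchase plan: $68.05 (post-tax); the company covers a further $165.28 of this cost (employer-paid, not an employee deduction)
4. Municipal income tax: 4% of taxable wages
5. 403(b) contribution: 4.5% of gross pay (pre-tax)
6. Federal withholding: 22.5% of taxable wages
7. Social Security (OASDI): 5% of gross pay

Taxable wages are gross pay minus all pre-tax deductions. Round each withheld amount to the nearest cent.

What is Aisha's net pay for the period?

$578.80

403(b) contribution: $1,144.93 × 0.045 = $51.52
Taxable wages = $1,144.93 − $51.52 = $1,093.41
Federal withholding: $1,093.41 × 0.225 = $246.02
Municipal income tax: $1,093.41 × 0.04 = $43.74
State income tax: $1,093.41 × 0.09 = $98.41
State unemployment insurance (employee share): $1,144.93 × 0.001 = $1.14
Social Security (OASDI): $1,144.93 × 0.05 = $57.25
Employee stock purchase plan: $68.05
(Employer's $165.28 toward employee stock purchase plan is not withheld from the employee.)
Total deductions = $51.52 + $246.02 + $43.74 + $98.41 + $1.14 + $57.25 + $68.05 = $566.13
Net pay = $1,144.93 − $566.13 = $578.80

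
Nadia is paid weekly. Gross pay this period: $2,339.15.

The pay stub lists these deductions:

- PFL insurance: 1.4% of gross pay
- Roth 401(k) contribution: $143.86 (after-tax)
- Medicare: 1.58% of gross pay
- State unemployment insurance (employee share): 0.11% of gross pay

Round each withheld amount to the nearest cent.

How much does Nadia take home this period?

$2,123.01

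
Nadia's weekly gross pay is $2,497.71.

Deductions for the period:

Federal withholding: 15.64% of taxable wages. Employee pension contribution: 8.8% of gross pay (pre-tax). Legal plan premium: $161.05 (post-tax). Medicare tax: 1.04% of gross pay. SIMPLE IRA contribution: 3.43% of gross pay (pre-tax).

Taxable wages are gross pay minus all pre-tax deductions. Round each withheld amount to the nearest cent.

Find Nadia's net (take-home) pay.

Employee pension contribution: $2,497.71 × 0.088 = $219.80
SIMPLE IRA contribution: $2,497.71 × 0.0343 = $85.67
Pre-tax total = $219.80 + $85.67 = $305.47
Taxable wages = $2,497.71 − $305.47 = $2,192.24
Federal withholding: $2,192.24 × 0.1564 = $342.87
Medicare tax: $2,497.71 × 0.0104 = $25.98
Legal plan premium: $161.05
Total deductions = $219.80 + $85.67 + $342.87 + $25.98 + $161.05 = $835.37
Net pay = $2,497.71 − $835.37 = $1,662.34

$1,662.34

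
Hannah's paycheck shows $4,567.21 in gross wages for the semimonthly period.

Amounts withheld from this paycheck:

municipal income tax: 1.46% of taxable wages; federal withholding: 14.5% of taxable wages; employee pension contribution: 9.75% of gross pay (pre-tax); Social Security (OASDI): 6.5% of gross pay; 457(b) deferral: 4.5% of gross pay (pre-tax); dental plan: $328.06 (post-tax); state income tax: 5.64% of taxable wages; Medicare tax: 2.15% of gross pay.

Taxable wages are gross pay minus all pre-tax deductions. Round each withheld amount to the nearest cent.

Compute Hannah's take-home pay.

Employee pension contribution: $4,567.21 × 0.0975 = $445.30
457(b) deferral: $4,567.21 × 0.045 = $205.52
Pre-tax total = $445.30 + $205.52 = $650.82
Taxable wages = $4,567.21 − $650.82 = $3,916.39
Municipal income tax: $3,916.39 × 0.0146 = $57.18
Federal withholding: $3,916.39 × 0.145 = $567.88
State income tax: $3,916.39 × 0.0564 = $220.88
Medicare tax: $4,567.21 × 0.0215 = $98.20
Social Security (OASDI): $4,567.21 × 0.065 = $296.87
Dental plan: $328.06
Total deductions = $445.30 + $205.52 + $57.18 + $567.88 + $220.88 + $98.20 + $296.87 + $328.06 = $2,219.89
Net pay = $4,567.21 − $2,219.89 = $2,347.32

$2,347.32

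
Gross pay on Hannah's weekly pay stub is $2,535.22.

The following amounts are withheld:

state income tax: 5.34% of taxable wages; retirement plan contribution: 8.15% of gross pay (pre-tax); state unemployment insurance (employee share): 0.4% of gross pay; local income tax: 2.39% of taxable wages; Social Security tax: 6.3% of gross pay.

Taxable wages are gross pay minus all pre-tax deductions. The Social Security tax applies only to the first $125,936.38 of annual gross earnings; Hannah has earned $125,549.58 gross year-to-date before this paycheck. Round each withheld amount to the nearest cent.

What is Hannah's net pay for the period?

$2,114.09

Retirement plan contribution: $2,535.22 × 0.0815 = $206.62
Taxable wages = $2,535.22 − $206.62 = $2,328.60
Local income tax: $2,328.60 × 0.0239 = $55.65
State income tax: $2,328.60 × 0.0534 = $124.35
State unemployment insurance (employee share): $2,535.22 × 0.004 = $10.14
Social Security tax: only $125,936.38 − $125,549.58 = $386.80 of this check is subject → $386.80 × 0.063 = $24.37
Total deductions = $206.62 + $55.65 + $124.35 + $10.14 + $24.37 = $421.13
Net pay = $2,535.22 − $421.13 = $2,114.09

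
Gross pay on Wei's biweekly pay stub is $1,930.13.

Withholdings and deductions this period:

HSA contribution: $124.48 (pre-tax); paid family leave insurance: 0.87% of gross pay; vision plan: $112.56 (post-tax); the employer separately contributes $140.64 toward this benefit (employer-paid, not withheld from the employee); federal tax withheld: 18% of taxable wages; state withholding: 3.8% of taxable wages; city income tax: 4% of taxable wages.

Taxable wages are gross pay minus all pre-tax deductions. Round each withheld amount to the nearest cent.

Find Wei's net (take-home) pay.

HSA contribution: $124.48
Taxable wages = $1,930.13 − $124.48 = $1,805.65
State withholding: $1,805.65 × 0.038 = $68.61
City income tax: $1,805.65 × 0.04 = $72.23
Federal tax withheld: $1,805.65 × 0.18 = $325.02
Paid family leave insurance: $1,930.13 × 0.0087 = $16.79
Vision plan: $112.56
(Employer's $140.64 toward vision plan is not withheld from the employee.)
Total deductions = $124.48 + $68.61 + $72.23 + $325.02 + $16.79 + $112.56 = $719.69
Net pay = $1,930.13 − $719.69 = $1,210.44

$1,210.44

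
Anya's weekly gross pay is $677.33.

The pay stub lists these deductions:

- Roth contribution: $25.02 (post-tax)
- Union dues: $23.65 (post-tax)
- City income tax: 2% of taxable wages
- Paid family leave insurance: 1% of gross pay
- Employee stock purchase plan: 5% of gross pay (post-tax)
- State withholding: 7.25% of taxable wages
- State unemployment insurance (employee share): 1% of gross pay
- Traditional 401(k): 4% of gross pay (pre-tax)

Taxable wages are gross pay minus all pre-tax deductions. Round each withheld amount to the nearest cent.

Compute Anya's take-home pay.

$494.02

Traditional 401(k): $677.33 × 0.04 = $27.09
Taxable wages = $677.33 − $27.09 = $650.24
State withholding: $650.24 × 0.0725 = $47.14
City income tax: $650.24 × 0.02 = $13.00
State unemployment insurance (employee share): $677.33 × 0.01 = $6.77
Paid family leave insurance: $677.33 × 0.01 = $6.77
Roth contribution: $25.02
Union dues: $23.65
Employee stock purchase plan: $677.33 × 0.05 = $33.87
Total deductions = $27.09 + $47.14 + $13.00 + $6.77 + $6.77 + $25.02 + $23.65 + $33.87 = $183.31
Net pay = $677.33 − $183.31 = $494.02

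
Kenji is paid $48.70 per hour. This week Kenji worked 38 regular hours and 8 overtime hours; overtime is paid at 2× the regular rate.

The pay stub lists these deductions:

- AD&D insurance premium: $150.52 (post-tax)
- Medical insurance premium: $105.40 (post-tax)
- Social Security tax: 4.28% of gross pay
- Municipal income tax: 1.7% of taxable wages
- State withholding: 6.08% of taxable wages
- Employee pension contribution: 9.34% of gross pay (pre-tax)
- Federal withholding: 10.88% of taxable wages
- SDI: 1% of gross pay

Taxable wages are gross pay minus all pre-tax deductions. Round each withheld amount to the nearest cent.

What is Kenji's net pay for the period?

Regular pay: 38 × $48.70 = $1,850.60
Overtime pay: 8 × $48.70 × 2 = $779.20
Gross pay = $1,850.60 + $779.20 = $2,629.80
Employee pension contribution: $2,629.80 × 0.0934 = $245.62
Taxable wages = $2,629.80 − $245.62 = $2,384.18
State withholding: $2,384.18 × 0.0608 = $144.96
Federal withholding: $2,384.18 × 0.1088 = $259.40
Municipal income tax: $2,384.18 × 0.017 = $40.53
SDI: $2,629.80 × 0.01 = $26.30
Social Security tax: $2,629.80 × 0.0428 = $112.56
AD&D insurance premium: $150.52
Medical insurance premium: $105.40
Total deductions = $245.62 + $144.96 + $259.40 + $40.53 + $26.30 + $112.56 + $150.52 + $105.40 = $1,085.29
Net pay = $2,629.80 − $1,085.29 = $1,544.51

$1,544.51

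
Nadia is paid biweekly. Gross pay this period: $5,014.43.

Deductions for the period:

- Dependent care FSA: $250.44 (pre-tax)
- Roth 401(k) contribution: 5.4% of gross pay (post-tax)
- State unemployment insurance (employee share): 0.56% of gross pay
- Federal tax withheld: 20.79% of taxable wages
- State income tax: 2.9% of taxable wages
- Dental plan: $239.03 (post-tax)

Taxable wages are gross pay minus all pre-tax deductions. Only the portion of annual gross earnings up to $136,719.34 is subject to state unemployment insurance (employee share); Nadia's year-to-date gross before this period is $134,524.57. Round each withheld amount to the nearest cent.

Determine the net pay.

$3,113.30

Dependent care FSA: $250.44
Taxable wages = $5,014.43 − $250.44 = $4,763.99
State income tax: $4,763.99 × 0.029 = $138.16
Federal tax withheld: $4,763.99 × 0.2079 = $990.43
State unemployment insurance (employee share): only $136,719.34 − $134,524.57 = $2,194.77 of this check is subject → $2,194.77 × 0.0056 = $12.29
Roth 401(k) contribution: $5,014.43 × 0.054 = $270.78
Dental plan: $239.03
Total deductions = $250.44 + $138.16 + $990.43 + $12.29 + $270.78 + $239.03 = $1,901.13
Net pay = $5,014.43 − $1,901.13 = $3,113.30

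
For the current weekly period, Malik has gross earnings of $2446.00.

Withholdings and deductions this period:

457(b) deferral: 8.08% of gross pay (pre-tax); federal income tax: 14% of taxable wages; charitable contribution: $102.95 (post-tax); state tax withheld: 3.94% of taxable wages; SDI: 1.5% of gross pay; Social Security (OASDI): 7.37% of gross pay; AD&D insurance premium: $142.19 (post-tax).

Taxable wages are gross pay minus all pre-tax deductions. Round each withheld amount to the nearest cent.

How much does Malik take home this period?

$1382.90

457(b) deferral: $2446.00 × 0.0808 = $197.64
Taxable wages = $2446.00 − $197.64 = $2248.36
Federal income tax: $2248.36 × 0.14 = $314.77
State tax withheld: $2248.36 × 0.0394 = $88.59
Social Security (OASDI): $2446.00 × 0.0737 = $180.27
SDI: $2446.00 × 0.015 = $36.69
AD&D insurance premium: $142.19
Charitable contribution: $102.95
Total deductions = $197.64 + $314.77 + $88.59 + $180.27 + $36.69 + $142.19 + $102.95 = $1063.10
Net pay = $2446.00 − $1063.10 = $1382.90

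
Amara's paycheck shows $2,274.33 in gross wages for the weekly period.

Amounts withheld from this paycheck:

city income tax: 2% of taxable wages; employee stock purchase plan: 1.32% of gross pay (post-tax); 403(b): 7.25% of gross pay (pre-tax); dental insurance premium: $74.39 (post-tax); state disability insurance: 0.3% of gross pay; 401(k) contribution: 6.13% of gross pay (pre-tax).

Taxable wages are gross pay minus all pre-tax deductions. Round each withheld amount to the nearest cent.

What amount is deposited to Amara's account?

401(k) contribution: $2,274.33 × 0.0613 = $139.42
403(b): $2,274.33 × 0.0725 = $164.89
Pre-tax total = $139.42 + $164.89 = $304.31
Taxable wages = $2,274.33 − $304.31 = $1,970.02
City income tax: $1,970.02 × 0.02 = $39.40
State disability insurance: $2,274.33 × 0.003 = $6.82
Dental insurance premium: $74.39
Employee stock purchase plan: $2,274.33 × 0.0132 = $30.02
Total deductions = $139.42 + $164.89 + $39.40 + $6.82 + $74.39 + $30.02 = $454.94
Net pay = $2,274.33 − $454.94 = $1,819.39

$1,819.39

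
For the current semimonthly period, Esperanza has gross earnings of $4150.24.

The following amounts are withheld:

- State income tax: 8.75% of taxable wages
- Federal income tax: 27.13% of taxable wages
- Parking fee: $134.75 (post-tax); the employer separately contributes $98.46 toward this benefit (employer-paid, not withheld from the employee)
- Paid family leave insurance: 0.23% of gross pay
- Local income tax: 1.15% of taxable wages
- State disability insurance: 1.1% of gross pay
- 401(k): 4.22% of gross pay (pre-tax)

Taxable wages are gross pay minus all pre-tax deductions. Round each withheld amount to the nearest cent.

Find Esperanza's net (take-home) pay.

401(k): $4150.24 × 0.0422 = $175.14
Taxable wages = $4150.24 − $175.14 = $3975.10
State income tax: $3975.10 × 0.0875 = $347.82
Local income tax: $3975.10 × 0.0115 = $45.71
Federal income tax: $3975.10 × 0.2713 = $1078.44
Paid family leave insurance: $4150.24 × 0.0023 = $9.55
State disability insurance: $4150.24 × 0.011 = $45.65
Parking fee: $134.75
(Employer's $98.46 toward parking fee is not withheld from the employee.)
Total deductions = $175.14 + $347.82 + $45.71 + $1078.44 + $9.55 + $45.65 + $134.75 = $1837.06
Net pay = $4150.24 − $1837.06 = $2313.18

$2313.18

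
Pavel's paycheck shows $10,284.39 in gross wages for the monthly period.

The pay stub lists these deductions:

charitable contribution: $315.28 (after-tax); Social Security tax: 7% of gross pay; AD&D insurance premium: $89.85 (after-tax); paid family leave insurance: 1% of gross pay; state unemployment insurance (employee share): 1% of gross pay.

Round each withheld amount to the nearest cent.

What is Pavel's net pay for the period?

Social Security tax: $10,284.39 × 0.07 = $719.91
State unemployment insurance (employee share): $10,284.39 × 0.01 = $102.84
Paid family leave insurance: $10,284.39 × 0.01 = $102.84
AD&D insurance premium: $89.85
Charitable contribution: $315.28
Total deductions = $719.91 + $102.84 + $102.84 + $89.85 + $315.28 = $1,330.72
Net pay = $10,284.39 − $1,330.72 = $8,953.67

$8,953.67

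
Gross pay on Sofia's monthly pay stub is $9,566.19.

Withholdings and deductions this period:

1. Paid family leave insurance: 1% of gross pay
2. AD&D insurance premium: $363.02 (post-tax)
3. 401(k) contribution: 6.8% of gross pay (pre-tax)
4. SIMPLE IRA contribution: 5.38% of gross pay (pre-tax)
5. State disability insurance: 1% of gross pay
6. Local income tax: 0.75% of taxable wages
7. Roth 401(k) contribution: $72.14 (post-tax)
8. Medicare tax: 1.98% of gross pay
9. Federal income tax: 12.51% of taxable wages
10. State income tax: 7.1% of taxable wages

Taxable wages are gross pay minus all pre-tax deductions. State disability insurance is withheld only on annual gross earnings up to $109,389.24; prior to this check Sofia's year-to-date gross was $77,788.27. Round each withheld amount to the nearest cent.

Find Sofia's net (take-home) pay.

$5,874.69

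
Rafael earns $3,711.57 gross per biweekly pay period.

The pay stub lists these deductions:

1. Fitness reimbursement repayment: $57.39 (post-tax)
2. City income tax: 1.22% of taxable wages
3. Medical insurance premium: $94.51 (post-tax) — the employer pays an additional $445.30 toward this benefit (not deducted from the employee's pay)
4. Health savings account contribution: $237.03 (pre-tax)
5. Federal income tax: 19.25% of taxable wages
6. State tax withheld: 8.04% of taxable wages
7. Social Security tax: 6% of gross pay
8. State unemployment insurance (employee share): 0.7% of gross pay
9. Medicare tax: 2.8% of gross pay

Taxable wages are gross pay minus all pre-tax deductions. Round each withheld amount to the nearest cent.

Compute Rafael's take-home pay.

Health savings account contribution: $237.03
Taxable wages = $3,711.57 − $237.03 = $3,474.54
State tax withheld: $3,474.54 × 0.0804 = $279.35
Federal income tax: $3,474.54 × 0.1925 = $668.85
City income tax: $3,474.54 × 0.0122 = $42.39
State unemployment insurance (employee share): $3,711.57 × 0.007 = $25.98
Medicare tax: $3,711.57 × 0.028 = $103.92
Social Security tax: $3,711.57 × 0.06 = $222.69
Fitness reimbursement repayment: $57.39
Medical insurance premium: $94.51
(Employer's $445.30 toward medical insurance premium is not withheld from the employee.)
Total deductions = $237.03 + $279.35 + $668.85 + $42.39 + $25.98 + $103.92 + $222.69 + $57.39 + $94.51 = $1,732.11
Net pay = $3,711.57 − $1,732.11 = $1,979.46

$1,979.46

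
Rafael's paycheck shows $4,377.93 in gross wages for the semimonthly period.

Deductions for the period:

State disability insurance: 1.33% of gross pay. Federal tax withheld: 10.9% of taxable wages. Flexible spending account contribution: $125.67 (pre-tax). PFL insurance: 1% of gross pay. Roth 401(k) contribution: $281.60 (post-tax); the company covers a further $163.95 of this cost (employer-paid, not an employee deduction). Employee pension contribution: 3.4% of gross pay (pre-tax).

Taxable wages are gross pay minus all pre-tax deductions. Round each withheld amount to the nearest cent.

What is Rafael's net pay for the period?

$3,272.53

Flexible spending account contribution: $125.67
Employee pension contribution: $4,377.93 × 0.034 = $148.85
Pre-tax total = $125.67 + $148.85 = $274.52
Taxable wages = $4,377.93 − $274.52 = $4,103.41
Federal tax withheld: $4,103.41 × 0.109 = $447.27
State disability insurance: $4,377.93 × 0.0133 = $58.23
PFL insurance: $4,377.93 × 0.01 = $43.78
Roth 401(k) contribution: $281.60
(Employer's $163.95 toward Roth 401(k) contribution is not withheld from the employee.)
Total deductions = $125.67 + $148.85 + $447.27 + $58.23 + $43.78 + $281.60 = $1,105.40
Net pay = $4,377.93 − $1,105.40 = $3,272.53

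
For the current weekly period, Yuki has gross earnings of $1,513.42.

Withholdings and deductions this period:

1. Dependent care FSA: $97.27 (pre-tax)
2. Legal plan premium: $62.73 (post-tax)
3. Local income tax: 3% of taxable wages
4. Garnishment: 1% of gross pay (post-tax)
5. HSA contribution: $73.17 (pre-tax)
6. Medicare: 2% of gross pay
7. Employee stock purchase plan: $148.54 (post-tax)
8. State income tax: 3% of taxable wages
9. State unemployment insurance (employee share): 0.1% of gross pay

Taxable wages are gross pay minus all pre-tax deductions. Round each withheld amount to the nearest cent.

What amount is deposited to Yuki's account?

Dependent care FSA: $97.27
HSA contribution: $73.17
Pre-tax total = $97.27 + $73.17 = $170.44
Taxable wages = $1,513.42 − $170.44 = $1,342.98
State income tax: $1,342.98 × 0.03 = $40.29
Local income tax: $1,342.98 × 0.03 = $40.29
Medicare: $1,513.42 × 0.02 = $30.27
State unemployment insurance (employee share): $1,513.42 × 0.001 = $1.51
Garnishment: $1,513.42 × 0.01 = $15.13
Employee stock purchase plan: $148.54
Legal plan premium: $62.73
Total deductions = $97.27 + $73.17 + $40.29 + $40.29 + $30.27 + $1.51 + $15.13 + $148.54 + $62.73 = $509.20
Net pay = $1,513.42 − $509.20 = $1,004.22

$1,004.22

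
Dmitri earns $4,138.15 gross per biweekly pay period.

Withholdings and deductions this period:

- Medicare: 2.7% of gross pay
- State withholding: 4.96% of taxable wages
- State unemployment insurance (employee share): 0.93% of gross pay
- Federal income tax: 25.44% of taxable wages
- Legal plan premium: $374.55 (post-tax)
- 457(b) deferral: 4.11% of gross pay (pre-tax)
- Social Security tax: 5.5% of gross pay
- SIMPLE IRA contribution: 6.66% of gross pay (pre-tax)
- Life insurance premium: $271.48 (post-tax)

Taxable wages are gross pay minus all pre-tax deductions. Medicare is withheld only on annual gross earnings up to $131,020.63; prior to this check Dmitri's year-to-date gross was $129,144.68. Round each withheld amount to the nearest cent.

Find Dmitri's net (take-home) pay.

$1,607.20

SIMPLE IRA contribution: $4,138.15 × 0.0666 = $275.60
457(b) deferral: $4,138.15 × 0.0411 = $170.08
Pre-tax total = $275.60 + $170.08 = $445.68
Taxable wages = $4,138.15 − $445.68 = $3,692.47
State withholding: $3,692.47 × 0.0496 = $183.15
Federal income tax: $3,692.47 × 0.2544 = $939.36
Medicare: only $131,020.63 − $129,144.68 = $1,875.95 of this check is subject → $1,875.95 × 0.027 = $50.65
State unemployment insurance (employee share): $4,138.15 × 0.0093 = $38.48
Social Security tax: $4,138.15 × 0.055 = $227.60
Life insurance premium: $271.48
Legal plan premium: $374.55
Total deductions = $275.60 + $170.08 + $183.15 + $939.36 + $50.65 + $38.48 + $227.60 + $271.48 + $374.55 = $2,530.95
Net pay = $4,138.15 − $2,530.95 = $1,607.20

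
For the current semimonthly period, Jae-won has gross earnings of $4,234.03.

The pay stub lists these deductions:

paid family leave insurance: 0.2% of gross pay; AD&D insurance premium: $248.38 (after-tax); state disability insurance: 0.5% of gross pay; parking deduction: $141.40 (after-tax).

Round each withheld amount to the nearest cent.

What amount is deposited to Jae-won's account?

$3,814.61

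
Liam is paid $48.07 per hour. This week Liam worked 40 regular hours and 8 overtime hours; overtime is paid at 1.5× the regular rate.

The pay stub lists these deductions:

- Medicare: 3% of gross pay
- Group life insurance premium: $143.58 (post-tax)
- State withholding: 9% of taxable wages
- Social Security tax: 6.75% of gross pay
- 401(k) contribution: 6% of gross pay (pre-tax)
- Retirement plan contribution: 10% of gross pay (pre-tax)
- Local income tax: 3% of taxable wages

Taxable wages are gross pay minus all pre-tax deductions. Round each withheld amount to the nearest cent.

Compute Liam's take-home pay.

$1460.44

Regular pay: 40 × $48.07 = $1922.80
Overtime pay: 8 × $48.07 × 1.5 = $576.84
Gross pay = $1922.80 + $576.84 = $2499.64
401(k) contribution: $2499.64 × 0.06 = $149.98
Retirement plan contribution: $2499.64 × 0.1 = $249.96
Pre-tax total = $149.98 + $249.96 = $399.94
Taxable wages = $2499.64 − $399.94 = $2099.70
State withholding: $2099.70 × 0.09 = $188.97
Local income tax: $2099.70 × 0.03 = $62.99
Social Security tax: $2499.64 × 0.0675 = $168.73
Medicare: $2499.64 × 0.03 = $74.99
Group life insurance premium: $143.58
Total deductions = $149.98 + $249.96 + $188.97 + $62.99 + $168.73 + $74.99 + $143.58 = $1039.20
Net pay = $2499.64 − $1039.20 = $1460.44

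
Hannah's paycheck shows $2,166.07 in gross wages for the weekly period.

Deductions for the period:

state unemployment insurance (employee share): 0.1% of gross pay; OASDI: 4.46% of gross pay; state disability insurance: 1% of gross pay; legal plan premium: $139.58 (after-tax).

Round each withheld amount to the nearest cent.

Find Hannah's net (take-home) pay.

State unemployment insurance (employee share): $2,166.07 × 0.001 = $2.17
State disability insurance: $2,166.07 × 0.01 = $21.66
OASDI: $2,166.07 × 0.0446 = $96.61
Legal plan premium: $139.58
Total deductions = $2.17 + $21.66 + $96.61 + $139.58 = $260.02
Net pay = $2,166.07 − $260.02 = $1,906.05

$1,906.05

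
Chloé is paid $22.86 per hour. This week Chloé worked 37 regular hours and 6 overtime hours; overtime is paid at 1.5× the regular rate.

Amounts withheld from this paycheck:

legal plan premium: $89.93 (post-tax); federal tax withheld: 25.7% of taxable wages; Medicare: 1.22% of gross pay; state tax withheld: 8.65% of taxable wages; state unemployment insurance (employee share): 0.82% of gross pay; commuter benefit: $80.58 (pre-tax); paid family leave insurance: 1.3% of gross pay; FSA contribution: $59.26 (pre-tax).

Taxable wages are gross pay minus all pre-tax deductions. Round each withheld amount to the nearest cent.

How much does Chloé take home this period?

Regular pay: 37 × $22.86 = $845.82
Overtime pay: 6 × $22.86 × 1.5 = $205.74
Gross pay = $845.82 + $205.74 = $1,051.56
Commuter benefit: $80.58
FSA contribution: $59.26
Pre-tax total = $80.58 + $59.26 = $139.84
Taxable wages = $1,051.56 − $139.84 = $911.72
Federal tax withheld: $911.72 × 0.257 = $234.31
State tax withheld: $911.72 × 0.0865 = $78.86
State unemployment insurance (employee share): $1,051.56 × 0.0082 = $8.62
Medicare: $1,051.56 × 0.0122 = $12.83
Paid family leave insurance: $1,051.56 × 0.013 = $13.67
Legal plan premium: $89.93
Total deductions = $80.58 + $59.26 + $234.31 + $78.86 + $8.62 + $12.83 + $13.67 + $89.93 = $578.06
Net pay = $1,051.56 − $578.06 = $473.50

$473.50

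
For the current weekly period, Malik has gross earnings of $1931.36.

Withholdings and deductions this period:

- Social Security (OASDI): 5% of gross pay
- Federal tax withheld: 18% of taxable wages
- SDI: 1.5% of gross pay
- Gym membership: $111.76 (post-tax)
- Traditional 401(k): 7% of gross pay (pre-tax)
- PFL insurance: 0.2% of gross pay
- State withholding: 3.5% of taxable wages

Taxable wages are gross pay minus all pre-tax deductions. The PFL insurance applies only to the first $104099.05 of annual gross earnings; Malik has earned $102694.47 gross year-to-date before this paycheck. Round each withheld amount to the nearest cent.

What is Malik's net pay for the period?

$1169.87

Traditional 401(k): $1931.36 × 0.07 = $135.20
Taxable wages = $1931.36 − $135.20 = $1796.16
Federal tax withheld: $1796.16 × 0.18 = $323.31
State withholding: $1796.16 × 0.035 = $62.87
Social Security (OASDI): $1931.36 × 0.05 = $96.57
SDI: $1931.36 × 0.015 = $28.97
PFL insurance: only $104099.05 − $102694.47 = $1404.58 of this check is subject → $1404.58 × 0.002 = $2.81
Gym membership: $111.76
Total deductions = $135.20 + $323.31 + $62.87 + $96.57 + $28.97 + $2.81 + $111.76 = $761.49
Net pay = $1931.36 − $761.49 = $1169.87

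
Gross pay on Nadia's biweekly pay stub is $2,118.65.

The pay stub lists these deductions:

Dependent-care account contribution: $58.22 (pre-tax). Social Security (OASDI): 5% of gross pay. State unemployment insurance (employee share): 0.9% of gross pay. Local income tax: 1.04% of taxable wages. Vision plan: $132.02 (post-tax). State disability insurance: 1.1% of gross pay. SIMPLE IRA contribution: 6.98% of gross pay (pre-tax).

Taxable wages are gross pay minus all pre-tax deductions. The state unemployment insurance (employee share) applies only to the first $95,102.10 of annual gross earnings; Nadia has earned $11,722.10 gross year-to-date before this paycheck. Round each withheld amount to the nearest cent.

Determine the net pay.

SIMPLE IRA contribution: $2,118.65 × 0.0698 = $147.88
Dependent-care account contribution: $58.22
Pre-tax total = $147.88 + $58.22 = $206.10
Taxable wages = $2,118.65 − $206.10 = $1,912.55
Local income tax: $1,912.55 × 0.0104 = $19.89
State unemployment insurance (employee share): cap not yet reached, full $2,118.65 is subject → $2,118.65 × 0.009 = $19.07
State disability insurance: $2,118.65 × 0.011 = $23.31
Social Security (OASDI): $2,118.65 × 0.05 = $105.93
Vision plan: $132.02
Total deductions = $147.88 + $58.22 + $19.89 + $19.07 + $23.31 + $105.93 + $132.02 = $506.32
Net pay = $2,118.65 − $506.32 = $1,612.33

$1,612.33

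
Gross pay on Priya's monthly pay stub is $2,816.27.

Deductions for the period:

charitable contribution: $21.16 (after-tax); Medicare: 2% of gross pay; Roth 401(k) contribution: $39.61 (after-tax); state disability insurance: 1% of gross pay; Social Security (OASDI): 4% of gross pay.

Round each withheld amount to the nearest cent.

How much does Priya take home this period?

$2,558.36

State disability insurance: $2,816.27 × 0.01 = $28.16
Social Security (OASDI): $2,816.27 × 0.04 = $112.65
Medicare: $2,816.27 × 0.02 = $56.33
Charitable contribution: $21.16
Roth 401(k) contribution: $39.61
Total deductions = $28.16 + $112.65 + $56.33 + $21.16 + $39.61 = $257.91
Net pay = $2,816.27 − $257.91 = $2,558.36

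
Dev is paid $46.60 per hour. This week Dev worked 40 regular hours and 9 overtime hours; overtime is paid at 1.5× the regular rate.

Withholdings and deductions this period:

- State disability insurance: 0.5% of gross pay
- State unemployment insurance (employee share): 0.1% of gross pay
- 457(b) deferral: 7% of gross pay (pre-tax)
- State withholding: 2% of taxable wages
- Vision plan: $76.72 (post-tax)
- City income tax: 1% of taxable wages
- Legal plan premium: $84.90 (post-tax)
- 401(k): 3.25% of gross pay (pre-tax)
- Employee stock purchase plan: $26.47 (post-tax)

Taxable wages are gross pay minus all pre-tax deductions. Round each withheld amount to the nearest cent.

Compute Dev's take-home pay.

$1,967.37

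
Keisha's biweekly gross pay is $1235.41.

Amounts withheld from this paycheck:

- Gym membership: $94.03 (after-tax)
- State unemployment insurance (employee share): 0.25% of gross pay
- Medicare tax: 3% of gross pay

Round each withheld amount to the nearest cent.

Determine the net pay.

State unemployment insurance (employee share): $1235.41 × 0.0025 = $3.09
Medicare tax: $1235.41 × 0.03 = $37.06
Gym membership: $94.03
Total deductions = $3.09 + $37.06 + $94.03 = $134.18
Net pay = $1235.41 − $134.18 = $1101.23

$1101.23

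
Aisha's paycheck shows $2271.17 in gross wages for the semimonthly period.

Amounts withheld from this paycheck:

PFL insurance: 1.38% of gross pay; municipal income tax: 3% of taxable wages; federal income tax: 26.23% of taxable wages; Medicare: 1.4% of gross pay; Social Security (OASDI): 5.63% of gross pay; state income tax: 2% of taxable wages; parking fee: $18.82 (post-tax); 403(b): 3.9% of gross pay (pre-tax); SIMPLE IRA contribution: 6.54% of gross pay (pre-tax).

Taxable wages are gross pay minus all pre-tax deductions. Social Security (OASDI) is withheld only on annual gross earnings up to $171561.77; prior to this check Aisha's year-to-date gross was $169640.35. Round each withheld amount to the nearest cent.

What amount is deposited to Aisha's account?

403(b): $2271.17 × 0.039 = $88.58
SIMPLE IRA contribution: $2271.17 × 0.0654 = $148.53
Pre-tax total = $88.58 + $148.53 = $237.11
Taxable wages = $2271.17 − $237.11 = $2034.06
Municipal income tax: $2034.06 × 0.03 = $61.02
Federal income tax: $2034.06 × 0.2623 = $533.53
State income tax: $2034.06 × 0.02 = $40.68
Medicare: $2271.17 × 0.014 = $31.80
PFL insurance: $2271.17 × 0.0138 = $31.34
Social Security (OASDI): only $171561.77 − $169640.35 = $1921.42 of this check is subject → $1921.42 × 0.0563 = $108.18
Parking fee: $18.82
Total deductions = $88.58 + $148.53 + $61.02 + $533.53 + $40.68 + $31.80 + $31.34 + $108.18 + $18.82 = $1062.48
Net pay = $2271.17 − $1062.48 = $1208.69

$1208.69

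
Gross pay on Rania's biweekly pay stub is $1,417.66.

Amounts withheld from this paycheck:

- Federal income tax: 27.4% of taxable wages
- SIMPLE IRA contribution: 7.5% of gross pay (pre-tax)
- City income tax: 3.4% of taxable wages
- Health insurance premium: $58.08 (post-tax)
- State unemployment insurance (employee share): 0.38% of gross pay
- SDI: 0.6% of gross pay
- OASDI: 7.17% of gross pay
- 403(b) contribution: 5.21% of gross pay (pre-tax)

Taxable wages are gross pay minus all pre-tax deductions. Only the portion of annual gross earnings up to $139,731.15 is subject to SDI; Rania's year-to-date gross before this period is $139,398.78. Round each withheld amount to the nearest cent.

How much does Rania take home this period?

SIMPLE IRA contribution: $1,417.66 × 0.075 = $106.32
403(b) contribution: $1,417.66 × 0.0521 = $73.86
Pre-tax total = $106.32 + $73.86 = $180.18
Taxable wages = $1,417.66 − $180.18 = $1,237.48
City income tax: $1,237.48 × 0.034 = $42.07
Federal income tax: $1,237.48 × 0.274 = $339.07
OASDI: $1,417.66 × 0.0717 = $101.65
State unemployment insurance (employee share): $1,417.66 × 0.0038 = $5.39
SDI: only $139,731.15 − $139,398.78 = $332.37 of this check is subject → $332.37 × 0.006 = $1.99
Health insurance premium: $58.08
Total deductions = $106.32 + $73.86 + $42.07 + $339.07 + $101.65 + $5.39 + $1.99 + $58.08 = $728.43
Net pay = $1,417.66 − $728.43 = $689.23

$689.23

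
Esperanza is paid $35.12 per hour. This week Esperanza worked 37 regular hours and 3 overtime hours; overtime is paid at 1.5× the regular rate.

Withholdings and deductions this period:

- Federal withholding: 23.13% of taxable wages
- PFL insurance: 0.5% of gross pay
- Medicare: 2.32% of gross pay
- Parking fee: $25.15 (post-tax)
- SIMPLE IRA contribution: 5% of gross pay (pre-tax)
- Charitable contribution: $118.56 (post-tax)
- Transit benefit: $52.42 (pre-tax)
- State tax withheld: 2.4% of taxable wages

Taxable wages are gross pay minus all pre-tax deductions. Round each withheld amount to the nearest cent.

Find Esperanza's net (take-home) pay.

$807.27

Regular pay: 37 × $35.12 = $1299.44
Overtime pay: 3 × $35.12 × 1.5 = $158.04
Gross pay = $1299.44 + $158.04 = $1457.48
SIMPLE IRA contribution: $1457.48 × 0.05 = $72.87
Transit benefit: $52.42
Pre-tax total = $72.87 + $52.42 = $125.29
Taxable wages = $1457.48 − $125.29 = $1332.19
Federal withholding: $1332.19 × 0.2313 = $308.14
State tax withheld: $1332.19 × 0.024 = $31.97
PFL insurance: $1457.48 × 0.005 = $7.29
Medicare: $1457.48 × 0.0232 = $33.81
Parking fee: $25.15
Charitable contribution: $118.56
Total deductions = $72.87 + $52.42 + $308.14 + $31.97 + $7.29 + $33.81 + $25.15 + $118.56 = $650.21
Net pay = $1457.48 − $650.21 = $807.27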